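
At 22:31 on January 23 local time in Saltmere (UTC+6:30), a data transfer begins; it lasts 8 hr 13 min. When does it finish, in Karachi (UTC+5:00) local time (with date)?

05:14 on January 24

Convert start to UTC: 22:31 − 6:30 = 16:01 UTC on Jan 23.
Add 8 hours 13 minutes duration → 00:14 UTC (Jan 24).
Karachi is UTC+5:00, so local end time = 00:14 + 5:00 = 05:14 on Jan 24.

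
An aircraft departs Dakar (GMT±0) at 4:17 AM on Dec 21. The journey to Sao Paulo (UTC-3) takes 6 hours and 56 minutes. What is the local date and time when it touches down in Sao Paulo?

8:13 AM on December 21

Dakar is at UTC+0, so departure is already 4:17 AM UTC on Dec 21.
Add 6 hours 56 minutes travel time → 11:13 AM UTC.
Sao Paulo is UTC−3:00, so local arrival = 11:13 AM − 3:00 = 8:13 AM on Dec 21.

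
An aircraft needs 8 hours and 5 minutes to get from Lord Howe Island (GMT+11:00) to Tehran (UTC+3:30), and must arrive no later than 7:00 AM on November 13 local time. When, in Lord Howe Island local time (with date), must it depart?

6:25 AM on November 13

Target arrival in UTC: 7:00 AM − 3:30 = 3:30 AM on Nov 13.
Subtract 8 hours and 5 minutes → departure 7:25 PM UTC on Nov 12.
Lord Howe Island is UTC+11:00: 7:25 PM + 11:00 = 6:25 AM on Nov 13.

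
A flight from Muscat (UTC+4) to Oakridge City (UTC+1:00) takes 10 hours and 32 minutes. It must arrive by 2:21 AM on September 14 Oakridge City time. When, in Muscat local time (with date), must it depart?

6:49 PM on Sep 13

Target arrival in UTC: 2:21 AM − 1:00 = 1:21 AM on Sep 14.
Subtract 10 hours and 32 minutes → departure 2:49 PM UTC on Sep 13.
Muscat is UTC+4:00: 2:49 PM + 4:00 = 6:49 PM on Sep 13.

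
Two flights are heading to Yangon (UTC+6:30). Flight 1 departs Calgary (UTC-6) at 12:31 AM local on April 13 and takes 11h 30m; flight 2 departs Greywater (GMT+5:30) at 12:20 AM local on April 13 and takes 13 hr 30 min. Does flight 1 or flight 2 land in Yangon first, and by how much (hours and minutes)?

Flight 1 in UTC: 12:31 AM + 6:00 = 6:31 AM on Apr 13.
+11 hours 30 minutes → arrive 6:01 PM UTC on Apr 13.
Flight 2 in UTC: 12:20 AM − 5:30 = 6:50 PM on Apr 12.
+13 hours and 30 minutes → arrive 8:20 AM UTC on Apr 13.
Flight 2 lands earlier by 9 hours 41 minutes.

the second, by 9 hours 41 minutes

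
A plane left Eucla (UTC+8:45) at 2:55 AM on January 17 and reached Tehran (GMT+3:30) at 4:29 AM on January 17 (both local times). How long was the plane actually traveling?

Departure in UTC: 2:55 AM − 8:45 = 6:10 PM on Jan 16.
Arrival in UTC: 4:29 AM − 3:30 = 12:59 AM on Jan 17.
Elapsed = 12:59 AM − 6:10 PM (+1 day) = 6 hours 49 minutes.

6 hours 49 minutes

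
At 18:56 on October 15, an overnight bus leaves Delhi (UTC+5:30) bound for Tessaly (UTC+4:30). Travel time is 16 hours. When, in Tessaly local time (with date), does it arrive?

Convert departure to UTC: 18:56 − 5:30 = 13:26 UTC on Oct 15.
Add 16 hours travel time → 05:26 UTC (Oct 16).
Tessaly is UTC+4:30, so local arrival = 05:26 + 4:30 = 09:56 on Oct 16.

09:56 on October 16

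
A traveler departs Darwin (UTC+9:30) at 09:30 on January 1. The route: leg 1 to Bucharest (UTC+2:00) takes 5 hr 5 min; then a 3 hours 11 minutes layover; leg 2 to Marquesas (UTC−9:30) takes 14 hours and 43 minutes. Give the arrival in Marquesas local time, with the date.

13:29 on Jan 1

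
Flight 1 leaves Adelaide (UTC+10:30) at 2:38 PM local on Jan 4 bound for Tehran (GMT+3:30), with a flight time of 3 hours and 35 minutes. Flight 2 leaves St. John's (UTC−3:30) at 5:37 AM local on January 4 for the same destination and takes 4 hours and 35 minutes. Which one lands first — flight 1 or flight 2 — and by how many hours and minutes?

the first, by 5 hours 59 minutes

Flight 1 in UTC: 2:38 PM − 10:30 = 4:08 AM on Jan 4.
+3 hours and 35 minutes → arrive 7:43 AM UTC on Jan 4.
Flight 2 in UTC: 5:37 AM + 3:30 = 9:07 AM on Jan 4.
+4 hours 35 minutes → arrive 1:42 PM UTC on Jan 4.
Flight 1 lands earlier by 5 hours 59 minutes.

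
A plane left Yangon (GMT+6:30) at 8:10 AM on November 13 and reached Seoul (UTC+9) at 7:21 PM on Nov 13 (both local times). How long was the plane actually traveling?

Departure in UTC: 8:10 AM − 6:30 = 1:40 AM on Nov 13.
Arrival in UTC: 7:21 PM − 9:00 = 10:21 AM on Nov 13.
Elapsed = 10:21 AM − 1:40 AM = 8 hours 41 minutes.

8 hours 41 minutes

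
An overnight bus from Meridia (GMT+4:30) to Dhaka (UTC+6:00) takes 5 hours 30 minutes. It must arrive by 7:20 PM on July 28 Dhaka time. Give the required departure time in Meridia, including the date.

Target arrival in UTC: 7:20 PM − 6:00 = 1:20 PM on Jul 28.
Subtract 5 hours and 30 minutes → departure 7:50 AM UTC on Jul 28.
Meridia is UTC+4:30: 7:50 AM + 4:30 = 12:20 PM on Jul 28.

12:20 PM on July 28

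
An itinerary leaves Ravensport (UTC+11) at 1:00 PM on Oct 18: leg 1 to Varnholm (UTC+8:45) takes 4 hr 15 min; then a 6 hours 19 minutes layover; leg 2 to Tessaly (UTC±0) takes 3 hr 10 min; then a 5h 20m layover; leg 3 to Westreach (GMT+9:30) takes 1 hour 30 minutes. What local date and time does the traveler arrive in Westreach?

Convert departure to UTC: 1:00 PM − 11:00 = 2:00 AM UTC on Oct 18.
Add 4 hours 15 minutes leg 1 → 6:15 AM UTC.
Add 6 hours and 19 minutes layover in Varnholm → 12:34 PM UTC.
Add 3 hours and 10 minutes leg 2 → 3:44 PM UTC.
Add 5 hours 20 minutes layover in Tessaly → 9:04 PM UTC.
Add 1 hour 30 minutes leg 3 → 10:34 PM UTC.
Westreach is UTC+9:30, so local arrival = 10:34 PM + 9:30 = 8:04 AM on Oct 19.

8:04 AM on Oct 19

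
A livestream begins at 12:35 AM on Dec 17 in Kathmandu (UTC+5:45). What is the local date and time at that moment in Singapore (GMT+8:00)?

In UTC: 12:35 AM − 5:45 = 6:50 PM on Dec 16.
Singapore is UTC+8:00: 6:50 PM + 8:00 = 2:50 AM on Dec 17.

2:50 AM on December 17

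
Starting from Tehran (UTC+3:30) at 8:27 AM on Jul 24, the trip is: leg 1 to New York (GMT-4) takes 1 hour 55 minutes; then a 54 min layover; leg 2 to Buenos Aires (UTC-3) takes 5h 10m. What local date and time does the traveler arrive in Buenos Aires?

9:56 AM on Jul 24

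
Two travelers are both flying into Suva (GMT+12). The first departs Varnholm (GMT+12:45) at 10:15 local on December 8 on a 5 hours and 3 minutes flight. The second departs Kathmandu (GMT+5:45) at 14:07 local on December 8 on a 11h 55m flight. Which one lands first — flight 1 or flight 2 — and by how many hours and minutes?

the first, by 17 hours 44 minutes

Flight 1 in UTC: 10:15 − 12:45 = 21:30 on Dec 7.
+5 hours and 3 minutes → arrive 02:33 UTC on Dec 8.
Flight 2 in UTC: 14:07 − 5:45 = 08:22 on Dec 8.
+11 hours 55 minutes → arrive 20:17 UTC on Dec 8.
Flight 1 lands earlier by 17 hours 44 minutes.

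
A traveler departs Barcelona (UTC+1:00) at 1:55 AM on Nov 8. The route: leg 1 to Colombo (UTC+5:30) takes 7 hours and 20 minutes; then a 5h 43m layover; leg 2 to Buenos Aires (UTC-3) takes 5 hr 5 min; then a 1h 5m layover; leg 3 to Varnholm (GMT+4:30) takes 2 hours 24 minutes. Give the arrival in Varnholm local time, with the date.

3:02 AM on Nov 9

Convert departure to UTC: 1:55 AM − 1:00 = 12:55 AM UTC on Nov 8.
Add 7 hours 20 minutes leg 1 → 8:15 AM UTC.
Add 5 hours and 43 minutes layover in Colombo → 1:58 PM UTC.
Add 5 hours 5 minutes leg 2 → 7:03 PM UTC.
Add 1 hour and 5 minutes layover in Buenos Aires → 8:08 PM UTC.
Add 2 hours and 24 minutes leg 3 → 10:32 PM UTC.
Varnholm is UTC+4:30, so local arrival = 10:32 PM + 4:30 = 3:02 AM on Nov 9.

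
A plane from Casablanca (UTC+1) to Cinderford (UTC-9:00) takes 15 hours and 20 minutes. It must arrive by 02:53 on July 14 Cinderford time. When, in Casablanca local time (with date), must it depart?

21:33 on July 13

Target arrival in UTC: 02:53 + 9:00 = 11:53 on Jul 14.
Subtract 15 hours 20 minutes → departure 20:33 UTC on Jul 13.
Casablanca is UTC+1:00: 20:33 + 1:00 = 21:33 on Jul 13.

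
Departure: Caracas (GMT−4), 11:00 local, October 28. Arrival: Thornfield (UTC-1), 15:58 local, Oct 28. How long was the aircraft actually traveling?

Thornfield is 3:00 ahead of Caracas.
Clock-face elapsed time (ignoring zones) is 4 hours 58 minutes.
Actual elapsed = 4 hours 58 minutes − 3:00 = 1 hour 58 minutes.

1 hour 58 minutes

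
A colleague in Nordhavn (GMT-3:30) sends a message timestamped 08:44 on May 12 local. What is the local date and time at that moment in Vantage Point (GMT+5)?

17:14 on May 12

In UTC: 08:44 + 3:30 = 12:14 on May 12.
Vantage Point is UTC+5:00: 12:14 + 5:00 = 17:14 on May 12.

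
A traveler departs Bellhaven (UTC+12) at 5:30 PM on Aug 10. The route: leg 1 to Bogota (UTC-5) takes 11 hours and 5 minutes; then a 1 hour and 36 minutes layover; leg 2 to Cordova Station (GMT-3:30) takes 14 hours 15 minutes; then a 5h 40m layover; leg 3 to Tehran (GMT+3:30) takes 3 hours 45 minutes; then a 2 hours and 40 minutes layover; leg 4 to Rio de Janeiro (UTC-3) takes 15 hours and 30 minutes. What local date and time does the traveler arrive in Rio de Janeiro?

9:01 AM on August 12

Convert departure to UTC: 5:30 PM − 12:00 = 5:30 AM UTC on Aug 10.
Add 11 hours and 5 minutes leg 1 → 4:35 PM UTC.
Add 1 hour 36 minutes layover in Bogota → 6:11 PM UTC.
Add 14 hours 15 minutes leg 2 → 8:26 AM UTC (Aug 11).
Add 5 hours and 40 minutes layover in Cordova Station → 2:06 PM UTC.
Add 3 hours 45 minutes leg 3 → 5:51 PM UTC.
Add 2 hours and 40 minutes layover in Tehran → 8:31 PM UTC.
Add 15 hours and 30 minutes leg 4 → 12:01 PM UTC (Aug 12).
Rio de Janeiro is UTC−3:00, so local arrival = 12:01 PM − 3:00 = 9:01 AM on Aug 12.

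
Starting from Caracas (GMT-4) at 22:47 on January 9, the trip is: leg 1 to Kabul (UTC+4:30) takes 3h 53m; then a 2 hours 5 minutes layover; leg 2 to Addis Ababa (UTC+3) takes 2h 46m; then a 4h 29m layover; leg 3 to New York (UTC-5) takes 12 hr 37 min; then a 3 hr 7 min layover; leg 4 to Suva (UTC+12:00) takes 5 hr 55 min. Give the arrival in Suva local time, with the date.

01:39 on Jan 12

Convert departure to UTC: 22:47 + 4:00 = 02:47 UTC on Jan 10.
Add 3 hours and 53 minutes leg 1 → 06:40 UTC.
Add 2 hours 5 minutes layover in Kabul → 08:45 UTC.
Add 2 hours 46 minutes leg 2 → 11:31 UTC.
Add 4 hours 29 minutes layover in Addis Ababa → 16:00 UTC.
Add 12 hours 37 minutes leg 3 → 04:37 UTC (Jan 11).
Add 3 hours 7 minutes layover in New York → 07:44 UTC.
Add 5 hours and 55 minutes leg 4 → 13:39 UTC.
Suva is UTC+12:00, so local arrival = 13:39 + 12:00 = 01:39 on Jan 12.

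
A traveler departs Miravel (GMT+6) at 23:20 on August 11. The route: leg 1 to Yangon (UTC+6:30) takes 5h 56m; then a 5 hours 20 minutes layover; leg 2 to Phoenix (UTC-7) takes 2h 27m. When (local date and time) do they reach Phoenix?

00:03 on Aug 12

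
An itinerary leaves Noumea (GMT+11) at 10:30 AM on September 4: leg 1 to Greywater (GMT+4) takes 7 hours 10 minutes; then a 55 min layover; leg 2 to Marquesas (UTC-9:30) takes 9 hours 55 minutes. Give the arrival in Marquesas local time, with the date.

8:00 AM on September 4

Convert departure to UTC: 10:30 AM − 11:00 = 11:30 PM UTC on Sep 3.
Add 7 hours and 10 minutes leg 1 → 6:40 AM UTC (Sep 4).
Add 55 minutes layover in Greywater → 7:35 AM UTC.
Add 9 hours 55 minutes leg 2 → 5:30 PM UTC.
Marquesas is UTC−9:30, so local arrival = 5:30 PM − 9:30 = 8:00 AM on Sep 4.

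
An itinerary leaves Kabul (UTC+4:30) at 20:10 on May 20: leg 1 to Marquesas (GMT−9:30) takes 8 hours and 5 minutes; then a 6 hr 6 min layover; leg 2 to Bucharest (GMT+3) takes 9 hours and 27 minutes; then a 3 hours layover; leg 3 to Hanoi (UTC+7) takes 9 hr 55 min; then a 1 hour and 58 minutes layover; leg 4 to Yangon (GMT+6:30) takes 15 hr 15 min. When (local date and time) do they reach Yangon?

03:56 on May 23

Convert departure to UTC: 20:10 − 4:30 = 15:40 UTC on May 20.
Add 8 hours and 5 minutes leg 1 → 23:45 UTC.
Add 6 hours 6 minutes layover in Marquesas → 05:51 UTC (May 21).
Add 9 hours and 27 minutes leg 2 → 15:18 UTC.
Add 3 hours layover in Bucharest → 18:18 UTC.
Add 9 hours 55 minutes leg 3 → 04:13 UTC (May 22).
Add 1 hour and 58 minutes layover in Hanoi → 06:11 UTC.
Add 15 hours 15 minutes leg 4 → 21:26 UTC.
Yangon is UTC+6:30, so local arrival = 21:26 + 6:30 = 03:56 on May 23.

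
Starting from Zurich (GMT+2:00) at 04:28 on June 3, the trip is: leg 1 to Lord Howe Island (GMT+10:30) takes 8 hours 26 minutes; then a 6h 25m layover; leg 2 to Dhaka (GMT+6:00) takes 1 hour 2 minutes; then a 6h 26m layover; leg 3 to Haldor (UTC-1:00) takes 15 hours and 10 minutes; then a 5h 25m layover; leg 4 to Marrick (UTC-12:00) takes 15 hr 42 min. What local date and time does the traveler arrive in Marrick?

01:04 on June 5

Convert departure to UTC: 04:28 − 2:00 = 02:28 UTC on Jun 3.
Add 8 hours 26 minutes leg 1 → 10:54 UTC.
Add 6 hours and 25 minutes layover in Lord Howe Island → 17:19 UTC.
Add 1 hour 2 minutes leg 2 → 18:21 UTC.
Add 6 hours 26 minutes layover in Dhaka → 00:47 UTC (Jun 4).
Add 15 hours and 10 minutes leg 3 → 15:57 UTC.
Add 5 hours 25 minutes layover in Haldor → 21:22 UTC.
Add 15 hours 42 minutes leg 4 → 13:04 UTC (Jun 5).
Marrick is UTC−12:00, so local arrival = 13:04 − 12:00 = 01:04 on Jun 5.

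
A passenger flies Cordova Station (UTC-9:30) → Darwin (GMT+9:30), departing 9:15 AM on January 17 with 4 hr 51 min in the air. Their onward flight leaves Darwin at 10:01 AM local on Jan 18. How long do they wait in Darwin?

Convert departure to UTC: 9:15 AM + 9:30 = 6:45 PM UTC on Jan 17.
Add 4 hours 51 minutes flight time → 11:36 PM UTC.
Darwin is UTC+9:30, so local arrival = 11:36 PM + 9:30 = 9:06 AM on Jan 18.
Layover = 10:01 AM − 9:06 AM = 55 minutes.

55 minutes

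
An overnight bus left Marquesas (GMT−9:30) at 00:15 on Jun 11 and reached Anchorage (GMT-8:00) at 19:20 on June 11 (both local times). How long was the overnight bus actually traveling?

17 hours 35 minutes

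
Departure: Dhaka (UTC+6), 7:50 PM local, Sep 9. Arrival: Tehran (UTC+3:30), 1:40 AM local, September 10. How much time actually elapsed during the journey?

8 hours 20 minutes

Departure in UTC: 7:50 PM − 6:00 = 1:50 PM on Sep 9.
Arrival in UTC: 1:40 AM − 3:30 = 10:10 PM on Sep 9.
Elapsed = 10:10 PM − 1:50 PM = 8 hours 20 minutes.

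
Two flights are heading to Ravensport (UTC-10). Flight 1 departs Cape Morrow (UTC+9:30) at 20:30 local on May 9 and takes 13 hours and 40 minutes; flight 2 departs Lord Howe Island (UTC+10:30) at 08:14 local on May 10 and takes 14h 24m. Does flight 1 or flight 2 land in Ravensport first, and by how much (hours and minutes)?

the first, by 11 hours 28 minutes

Flight 1 in UTC: 20:30 − 9:30 = 11:00 on May 9.
+13 hours and 40 minutes → arrive 00:40 UTC on May 10.
Flight 2 in UTC: 08:14 − 10:30 = 21:44 on May 9.
+14 hours 24 minutes → arrive 12:08 UTC on May 10.
Flight 1 lands earlier by 11 hours 28 minutes.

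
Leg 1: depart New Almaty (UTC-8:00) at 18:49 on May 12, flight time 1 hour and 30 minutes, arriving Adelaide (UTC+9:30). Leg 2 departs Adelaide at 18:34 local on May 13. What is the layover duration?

4 hours 45 minutes

Convert departure to UTC: 18:49 + 8:00 = 02:49 UTC on May 13.
Add 1 hour 30 minutes flight time → 04:19 UTC.
Adelaide is UTC+9:30, so local arrival = 04:19 + 9:30 = 13:49 on May 13.
Layover = 18:34 − 13:49 = 4 hours 45 minutes.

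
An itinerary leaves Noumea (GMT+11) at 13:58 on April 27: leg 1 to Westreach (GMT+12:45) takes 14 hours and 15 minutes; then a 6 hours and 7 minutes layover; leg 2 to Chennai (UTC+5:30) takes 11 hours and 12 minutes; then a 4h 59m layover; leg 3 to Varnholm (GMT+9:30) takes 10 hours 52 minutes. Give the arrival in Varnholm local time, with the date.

11:53 on April 29

Convert departure to UTC: 13:58 − 11:00 = 02:58 UTC on Apr 27.
Add 14 hours and 15 minutes leg 1 → 17:13 UTC.
Add 6 hours 7 minutes layover in Westreach → 23:20 UTC.
Add 11 hours 12 minutes leg 2 → 10:32 UTC (Apr 28).
Add 4 hours and 59 minutes layover in Chennai → 15:31 UTC.
Add 10 hours 52 minutes leg 3 → 02:23 UTC (Apr 29).
Varnholm is UTC+9:30, so local arrival = 02:23 + 9:30 = 11:53 on Apr 29.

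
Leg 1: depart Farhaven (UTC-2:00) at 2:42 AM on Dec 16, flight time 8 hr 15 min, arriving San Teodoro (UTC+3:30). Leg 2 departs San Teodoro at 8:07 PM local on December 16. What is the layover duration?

3 hours 40 minutes

Convert departure to UTC: 2:42 AM + 2:00 = 4:42 AM UTC on Dec 16.
Add 8 hours 15 minutes flight time → 12:57 PM UTC.
San Teodoro is UTC+3:30, so local arrival = 12:57 PM + 3:30 = 4:27 PM on Dec 16.
Layover = 8:07 PM − 4:27 PM = 3 hours 40 minutes.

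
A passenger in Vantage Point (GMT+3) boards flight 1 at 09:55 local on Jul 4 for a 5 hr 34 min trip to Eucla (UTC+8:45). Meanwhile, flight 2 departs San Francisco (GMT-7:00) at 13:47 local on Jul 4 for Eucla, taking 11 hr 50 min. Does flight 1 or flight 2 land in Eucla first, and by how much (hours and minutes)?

the first, by 20 hours 8 minutes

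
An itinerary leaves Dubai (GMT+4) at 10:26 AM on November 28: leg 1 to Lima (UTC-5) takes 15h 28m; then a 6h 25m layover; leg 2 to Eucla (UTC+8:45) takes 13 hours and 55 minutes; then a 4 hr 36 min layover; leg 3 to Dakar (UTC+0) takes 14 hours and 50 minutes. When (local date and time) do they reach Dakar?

Convert departure to UTC: 10:26 AM − 4:00 = 6:26 AM UTC on Nov 28.
Add 15 hours and 28 minutes leg 1 → 9:54 PM UTC.
Add 6 hours and 25 minutes layover in Lima → 4:19 AM UTC (Nov 29).
Add 13 hours and 55 minutes leg 2 → 6:14 PM UTC.
Add 4 hours and 36 minutes layover in Eucla → 10:50 PM UTC.
Add 14 hours and 50 minutes leg 3 → 1:40 PM UTC (Nov 30).
Dakar is UTC+0, so local arrival is the same: 1:40 PM on Nov 30.

1:40 PM on November 30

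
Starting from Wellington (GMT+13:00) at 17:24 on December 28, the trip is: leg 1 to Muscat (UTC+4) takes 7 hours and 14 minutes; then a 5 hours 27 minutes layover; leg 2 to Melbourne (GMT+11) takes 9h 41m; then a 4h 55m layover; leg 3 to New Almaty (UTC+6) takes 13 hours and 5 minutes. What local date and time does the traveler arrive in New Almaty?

02:46 on December 30

Convert departure to UTC: 17:24 − 13:00 = 04:24 UTC on Dec 28.
Add 7 hours and 14 minutes leg 1 → 11:38 UTC.
Add 5 hours and 27 minutes layover in Muscat → 17:05 UTC.
Add 9 hours 41 minutes leg 2 → 02:46 UTC (Dec 29).
Add 4 hours and 55 minutes layover in Melbourne → 07:41 UTC.
Add 13 hours 5 minutes leg 3 → 20:46 UTC.
New Almaty is UTC+6:00, so local arrival = 20:46 + 6:00 = 02:46 on Dec 30.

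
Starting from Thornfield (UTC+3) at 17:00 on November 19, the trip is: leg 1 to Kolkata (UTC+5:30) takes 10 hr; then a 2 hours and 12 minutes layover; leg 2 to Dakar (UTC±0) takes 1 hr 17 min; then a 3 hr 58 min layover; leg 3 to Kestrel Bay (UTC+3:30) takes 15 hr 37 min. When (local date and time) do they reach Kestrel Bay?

02:34 on November 21

Convert departure to UTC: 17:00 − 3:00 = 14:00 UTC on Nov 19.
Add 10 hours leg 1 → 00:00 UTC (Nov 20).
Add 2 hours and 12 minutes layover in Kolkata → 02:12 UTC.
Add 1 hour and 17 minutes leg 2 → 03:29 UTC.
Add 3 hours 58 minutes layover in Dakar → 07:27 UTC.
Add 15 hours and 37 minutes leg 3 → 23:04 UTC.
Kestrel Bay is UTC+3:30, so local arrival = 23:04 + 3:30 = 02:34 on Nov 21.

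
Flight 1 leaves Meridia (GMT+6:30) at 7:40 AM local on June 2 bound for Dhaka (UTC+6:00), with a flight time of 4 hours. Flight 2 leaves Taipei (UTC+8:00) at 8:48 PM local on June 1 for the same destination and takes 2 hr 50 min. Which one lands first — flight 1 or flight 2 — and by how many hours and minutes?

Flight 1 in UTC: 7:40 AM − 6:30 = 1:10 AM on Jun 2.
+4 hours → arrive 5:10 AM UTC on Jun 2.
Flight 2 in UTC: 8:48 PM − 8:00 = 12:48 PM on Jun 1.
+2 hours 50 minutes → arrive 3:38 PM UTC on Jun 1.
Flight 2 lands earlier by 13 hours 32 minutes.

the second, by 13 hours 32 minutes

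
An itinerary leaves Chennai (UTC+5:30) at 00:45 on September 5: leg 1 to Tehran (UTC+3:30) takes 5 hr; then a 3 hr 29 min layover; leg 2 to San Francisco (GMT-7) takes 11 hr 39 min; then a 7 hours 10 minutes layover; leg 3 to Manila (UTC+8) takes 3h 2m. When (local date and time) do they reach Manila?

09:35 on September 6

Convert departure to UTC: 00:45 − 5:30 = 19:15 UTC on Sep 4.
Add 5 hours leg 1 → 00:15 UTC (Sep 5).
Add 3 hours 29 minutes layover in Tehran → 03:44 UTC.
Add 11 hours and 39 minutes leg 2 → 15:23 UTC.
Add 7 hours and 10 minutes layover in San Francisco → 22:33 UTC.
Add 3 hours and 2 minutes leg 3 → 01:35 UTC (Sep 6).
Manila is UTC+8:00, so local arrival = 01:35 + 8:00 = 09:35 on Sep 6.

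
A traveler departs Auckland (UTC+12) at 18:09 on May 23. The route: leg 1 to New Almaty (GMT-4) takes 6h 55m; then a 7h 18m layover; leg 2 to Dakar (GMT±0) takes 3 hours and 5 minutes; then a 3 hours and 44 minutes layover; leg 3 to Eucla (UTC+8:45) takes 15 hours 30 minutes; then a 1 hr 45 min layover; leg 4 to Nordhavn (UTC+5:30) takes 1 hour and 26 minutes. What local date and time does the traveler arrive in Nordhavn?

03:22 on May 25

Convert departure to UTC: 18:09 − 12:00 = 06:09 UTC on May 23.
Add 6 hours and 55 minutes leg 1 → 13:04 UTC.
Add 7 hours and 18 minutes layover in New Almaty → 20:22 UTC.
Add 3 hours 5 minutes leg 2 → 23:27 UTC.
Add 3 hours 44 minutes layover in Dakar → 03:11 UTC (May 24).
Add 15 hours and 30 minutes leg 3 → 18:41 UTC.
Add 1 hour and 45 minutes layover in Eucla → 20:26 UTC.
Add 1 hour and 26 minutes leg 4 → 21:52 UTC.
Nordhavn is UTC+5:30, so local arrival = 21:52 + 5:30 = 03:22 on May 25.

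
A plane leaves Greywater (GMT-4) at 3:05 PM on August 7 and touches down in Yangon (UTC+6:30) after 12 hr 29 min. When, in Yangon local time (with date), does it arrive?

2:04 PM on Aug 8

Convert departure to UTC: 3:05 PM + 4:00 = 7:05 PM UTC on Aug 7.
Add 12 hours and 29 minutes travel time → 7:34 AM UTC (Aug 8).
Yangon is UTC+6:30, so local arrival = 7:34 AM + 6:30 = 2:04 PM on Aug 8.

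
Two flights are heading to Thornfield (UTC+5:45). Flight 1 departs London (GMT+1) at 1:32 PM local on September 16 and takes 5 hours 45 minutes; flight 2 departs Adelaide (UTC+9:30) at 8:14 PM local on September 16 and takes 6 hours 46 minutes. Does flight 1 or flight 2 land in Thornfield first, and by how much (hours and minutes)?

Flight 1 in UTC: 1:32 PM − 1:00 = 12:32 PM on Sep 16.
+5 hours 45 minutes → arrive 6:17 PM UTC on Sep 16.
Flight 2 in UTC: 8:14 PM − 9:30 = 10:44 AM on Sep 16.
+6 hours 46 minutes → arrive 5:30 PM UTC on Sep 16.
Flight 2 lands earlier by 47 minutes.

the second, by 47 minutes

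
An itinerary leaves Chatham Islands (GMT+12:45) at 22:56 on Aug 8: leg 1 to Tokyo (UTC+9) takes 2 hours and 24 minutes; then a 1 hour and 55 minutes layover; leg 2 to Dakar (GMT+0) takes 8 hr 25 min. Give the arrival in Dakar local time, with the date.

Convert departure to UTC: 22:56 − 12:45 = 10:11 UTC on Aug 8.
Add 2 hours and 24 minutes leg 1 → 12:35 UTC.
Add 1 hour 55 minutes layover in Tokyo → 14:30 UTC.
Add 8 hours 25 minutes leg 2 → 22:55 UTC.
Dakar is UTC+0, so local arrival is the same: 22:55 on Aug 8.

22:55 on August 8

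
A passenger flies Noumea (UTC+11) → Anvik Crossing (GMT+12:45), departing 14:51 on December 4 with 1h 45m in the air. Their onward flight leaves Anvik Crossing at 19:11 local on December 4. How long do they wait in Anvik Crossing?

50 minutes

Convert departure to UTC: 14:51 − 11:00 = 03:51 UTC on Dec 4.
Add 1 hour 45 minutes flight time → 05:36 UTC.
Anvik Crossing is UTC+12:45, so local arrival = 05:36 + 12:45 = 18:21 on Dec 4.
Layover = 19:11 − 18:21 = 50 minutes.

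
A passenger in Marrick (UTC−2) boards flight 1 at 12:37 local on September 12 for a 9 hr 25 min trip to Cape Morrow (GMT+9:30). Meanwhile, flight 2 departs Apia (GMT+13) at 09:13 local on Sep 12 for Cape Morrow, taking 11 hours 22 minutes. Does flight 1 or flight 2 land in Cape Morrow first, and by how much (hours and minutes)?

the second, by 16 hours 27 minutes

Flight 1 in UTC: 12:37 + 2:00 = 14:37 on Sep 12.
+9 hours and 25 minutes → arrive 00:02 UTC on Sep 13.
Flight 2 in UTC: 09:13 − 13:00 = 20:13 on Sep 11.
+11 hours and 22 minutes → arrive 07:35 UTC on Sep 12.
Flight 2 lands earlier by 16 hours 27 minutes.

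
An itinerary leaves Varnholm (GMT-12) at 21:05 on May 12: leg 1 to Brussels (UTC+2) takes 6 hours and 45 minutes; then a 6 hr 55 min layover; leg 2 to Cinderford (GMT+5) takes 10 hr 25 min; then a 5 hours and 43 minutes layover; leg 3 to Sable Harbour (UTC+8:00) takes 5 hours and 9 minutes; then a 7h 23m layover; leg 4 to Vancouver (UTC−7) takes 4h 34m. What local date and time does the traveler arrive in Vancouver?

Convert departure to UTC: 21:05 + 12:00 = 09:05 UTC on May 13.
Add 6 hours and 45 minutes leg 1 → 15:50 UTC.
Add 6 hours 55 minutes layover in Brussels → 22:45 UTC.
Add 10 hours and 25 minutes leg 2 → 09:10 UTC (May 14).
Add 5 hours 43 minutes layover in Cinderford → 14:53 UTC.
Add 5 hours and 9 minutes leg 3 → 20:02 UTC.
Add 7 hours and 23 minutes layover in Sable Harbour → 03:25 UTC (May 15).
Add 4 hours and 34 minutes leg 4 → 07:59 UTC.
Vancouver is UTC−7:00, so local arrival = 07:59 − 7:00 = 00:59 on May 15.

00:59 on May 15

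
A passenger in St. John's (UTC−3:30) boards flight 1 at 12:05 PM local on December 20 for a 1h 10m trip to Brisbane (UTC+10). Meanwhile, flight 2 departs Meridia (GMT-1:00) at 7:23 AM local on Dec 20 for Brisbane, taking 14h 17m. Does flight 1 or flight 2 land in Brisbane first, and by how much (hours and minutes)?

Flight 1 in UTC: 12:05 PM + 3:30 = 3:35 PM on Dec 20.
+1 hour 10 minutes → arrive 4:45 PM UTC on Dec 20.
Flight 2 in UTC: 7:23 AM + 1:00 = 8:23 AM on Dec 20.
+14 hours 17 minutes → arrive 10:40 PM UTC on Dec 20.
Flight 1 lands earlier by 5 hours 55 minutes.

the first, by 5 hours 55 minutes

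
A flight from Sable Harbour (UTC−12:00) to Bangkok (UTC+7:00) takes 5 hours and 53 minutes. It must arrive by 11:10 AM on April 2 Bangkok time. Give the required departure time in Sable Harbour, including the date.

Target arrival in UTC: 11:10 AM − 7:00 = 4:10 AM on Apr 2.
Subtract 5 hours and 53 minutes → departure 10:17 PM UTC on Apr 1.
Sable Harbour is UTC−12:00: 10:17 PM − 12:00 = 10:17 AM on Apr 1.

10:17 AM on April 1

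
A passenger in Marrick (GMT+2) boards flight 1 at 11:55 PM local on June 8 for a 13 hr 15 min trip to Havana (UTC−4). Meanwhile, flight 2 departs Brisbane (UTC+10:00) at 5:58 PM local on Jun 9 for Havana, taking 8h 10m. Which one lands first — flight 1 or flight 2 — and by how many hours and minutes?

Flight 1 in UTC: 11:55 PM − 2:00 = 9:55 PM on Jun 8.
+13 hours 15 minutes → arrive 11:10 AM UTC on Jun 9.
Flight 2 in UTC: 5:58 PM − 10:00 = 7:58 AM on Jun 9.
+8 hours 10 minutes → arrive 4:08 PM UTC on Jun 9.
Flight 1 lands earlier by 4 hours 58 minutes.

the first, by 4 hours 58 minutes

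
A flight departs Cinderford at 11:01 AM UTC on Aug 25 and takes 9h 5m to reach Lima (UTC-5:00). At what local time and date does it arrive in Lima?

3:06 PM on Aug 25

Departure is given in UTC: 11:01 AM on Aug 25.
Add 9 hours 5 minutes → 8:06 PM UTC.
Lima is UTC−5:00: 8:06 PM − 5:00 = 3:06 PM on Aug 25.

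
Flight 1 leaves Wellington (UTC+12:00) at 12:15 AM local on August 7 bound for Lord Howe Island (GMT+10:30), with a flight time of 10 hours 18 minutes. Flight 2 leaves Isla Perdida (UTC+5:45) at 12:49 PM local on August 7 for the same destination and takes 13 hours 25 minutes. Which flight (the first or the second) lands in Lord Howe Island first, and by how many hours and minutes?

the first, by 21 hours 56 minutes

Flight 1 in UTC: 12:15 AM − 12:00 = 12:15 PM on Aug 6.
+10 hours 18 minutes → arrive 10:33 PM UTC on Aug 6.
Flight 2 in UTC: 12:49 PM − 5:45 = 7:04 AM on Aug 7.
+13 hours 25 minutes → arrive 8:29 PM UTC on Aug 7.
Flight 1 lands earlier by 21 hours 56 minutes.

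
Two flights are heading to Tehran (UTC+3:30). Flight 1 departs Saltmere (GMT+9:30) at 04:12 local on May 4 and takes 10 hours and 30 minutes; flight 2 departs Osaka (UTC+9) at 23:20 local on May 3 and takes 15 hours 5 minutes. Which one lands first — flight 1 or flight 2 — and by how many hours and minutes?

Flight 1 in UTC: 04:12 − 9:30 = 18:42 on May 3.
+10 hours and 30 minutes → arrive 05:12 UTC on May 4.
Flight 2 in UTC: 23:20 − 9:00 = 14:20 on May 3.
+15 hours 5 minutes → arrive 05:25 UTC on May 4.
Flight 1 lands earlier by 13 minutes.

the first, by 13 minutes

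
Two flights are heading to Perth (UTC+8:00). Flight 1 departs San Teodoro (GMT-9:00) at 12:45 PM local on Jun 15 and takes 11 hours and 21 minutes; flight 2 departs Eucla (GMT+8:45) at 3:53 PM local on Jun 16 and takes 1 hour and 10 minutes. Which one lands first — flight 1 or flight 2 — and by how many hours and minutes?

the second, by 48 minutes

Flight 1 in UTC: 12:45 PM + 9:00 = 9:45 PM on Jun 15.
+11 hours and 21 minutes → arrive 9:06 AM UTC on Jun 16.
Flight 2 in UTC: 3:53 PM − 8:45 = 7:08 AM on Jun 16.
+1 hour 10 minutes → arrive 8:18 AM UTC on Jun 16.
Flight 2 lands earlier by 48 minutes.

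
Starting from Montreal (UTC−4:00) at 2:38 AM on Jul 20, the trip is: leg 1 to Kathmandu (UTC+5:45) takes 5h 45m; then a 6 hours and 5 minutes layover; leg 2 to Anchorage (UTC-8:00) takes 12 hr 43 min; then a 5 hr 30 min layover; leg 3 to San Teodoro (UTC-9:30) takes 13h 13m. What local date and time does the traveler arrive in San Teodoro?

4:24 PM on Jul 21

Convert departure to UTC: 2:38 AM + 4:00 = 6:38 AM UTC on Jul 20.
Add 5 hours and 45 minutes leg 1 → 12:23 PM UTC.
Add 6 hours 5 minutes layover in Kathmandu → 6:28 PM UTC.
Add 12 hours 43 minutes leg 2 → 7:11 AM UTC (Jul 21).
Add 5 hours 30 minutes layover in Anchorage → 12:41 PM UTC.
Add 13 hours 13 minutes leg 3 → 1:54 AM UTC (Jul 22).
San Teodoro is UTC−9:30, so local arrival = 1:54 AM − 9:30 = 4:24 PM on Jul 21.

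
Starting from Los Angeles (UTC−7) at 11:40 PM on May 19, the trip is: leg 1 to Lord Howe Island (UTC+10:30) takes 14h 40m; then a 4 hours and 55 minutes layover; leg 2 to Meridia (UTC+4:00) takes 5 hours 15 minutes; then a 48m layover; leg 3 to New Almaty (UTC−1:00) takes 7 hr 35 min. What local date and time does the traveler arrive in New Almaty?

2:53 PM on May 21

Convert departure to UTC: 11:40 PM + 7:00 = 6:40 AM UTC on May 20.
Add 14 hours and 40 minutes leg 1 → 9:20 PM UTC.
Add 4 hours and 55 minutes layover in Lord Howe Island → 2:15 AM UTC (May 21).
Add 5 hours and 15 minutes leg 2 → 7:30 AM UTC.
Add 48 minutes layover in Meridia → 8:18 AM UTC.
Add 7 hours and 35 minutes leg 3 → 3:53 PM UTC.
New Almaty is UTC−1:00, so local arrival = 3:53 PM − 1:00 = 2:53 PM on May 21.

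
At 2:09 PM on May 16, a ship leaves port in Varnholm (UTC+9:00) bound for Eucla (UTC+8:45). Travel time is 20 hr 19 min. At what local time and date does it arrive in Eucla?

Convert departure to UTC: 2:09 PM − 9:00 = 5:09 AM UTC on May 16.
Add 20 hours 19 minutes travel time → 1:28 AM UTC (May 17).
Eucla is UTC+8:45, so local arrival = 1:28 AM + 8:45 = 10:13 AM on May 17.

10:13 AM on May 17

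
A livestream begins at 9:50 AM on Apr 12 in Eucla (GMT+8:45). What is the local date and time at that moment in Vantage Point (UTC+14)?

3:05 PM on Apr 12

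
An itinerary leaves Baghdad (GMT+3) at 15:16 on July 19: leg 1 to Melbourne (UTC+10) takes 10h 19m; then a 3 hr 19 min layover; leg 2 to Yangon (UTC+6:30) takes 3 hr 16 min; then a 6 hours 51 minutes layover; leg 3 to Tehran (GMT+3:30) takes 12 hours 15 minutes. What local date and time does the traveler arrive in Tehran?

Convert departure to UTC: 15:16 − 3:00 = 12:16 UTC on Jul 19.
Add 10 hours 19 minutes leg 1 → 22:35 UTC.
Add 3 hours and 19 minutes layover in Melbourne → 01:54 UTC (Jul 20).
Add 3 hours 16 minutes leg 2 → 05:10 UTC.
Add 6 hours and 51 minutes layover in Yangon → 12:01 UTC.
Add 12 hours and 15 minutes leg 3 → 00:16 UTC (Jul 21).
Tehran is UTC+3:30, so local arrival = 00:16 + 3:30 = 03:46 on Jul 21.

03:46 on July 21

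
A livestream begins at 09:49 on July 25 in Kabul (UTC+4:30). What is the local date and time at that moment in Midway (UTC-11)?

In UTC: 09:49 − 4:30 = 05:19 on Jul 25.
Midway is UTC−11:00: 05:19 − 11:00 = 18:19 on Jul 24.

18:19 on July 24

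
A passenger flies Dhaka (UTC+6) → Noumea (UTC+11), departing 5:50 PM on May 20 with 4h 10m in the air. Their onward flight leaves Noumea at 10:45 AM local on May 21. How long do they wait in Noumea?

7 hours 45 minutes

Convert departure to UTC: 5:50 PM − 6:00 = 11:50 AM UTC on May 20.
Add 4 hours 10 minutes flight time → 4:00 PM UTC.
Noumea is UTC+11:00, so local arrival = 4:00 PM + 11:00 = 3:00 AM on May 21.
Layover = 10:45 AM − 3:00 AM = 7 hours 45 minutes.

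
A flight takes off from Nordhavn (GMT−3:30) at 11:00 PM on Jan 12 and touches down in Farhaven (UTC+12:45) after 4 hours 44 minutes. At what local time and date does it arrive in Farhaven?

7:59 PM on Jan 13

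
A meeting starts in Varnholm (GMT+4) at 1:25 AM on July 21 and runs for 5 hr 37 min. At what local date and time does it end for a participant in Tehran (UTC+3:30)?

6:32 AM on July 21

Tehran is 0:30 behind Varnholm.
After 5 hours 37 minutes it is 7:02 AM in Varnholm.
Shift by the zone difference: 7:02 AM − 0:30 = 6:32 AM on Jul 21 in Tehran.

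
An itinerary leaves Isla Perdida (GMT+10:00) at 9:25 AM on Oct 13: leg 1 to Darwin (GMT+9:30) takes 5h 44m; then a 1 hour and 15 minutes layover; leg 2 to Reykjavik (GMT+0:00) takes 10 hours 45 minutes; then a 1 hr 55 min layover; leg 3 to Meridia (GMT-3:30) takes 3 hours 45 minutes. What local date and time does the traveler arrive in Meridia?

7:19 PM on October 13

Convert departure to UTC: 9:25 AM − 10:00 = 11:25 PM UTC on Oct 12.
Add 5 hours and 44 minutes leg 1 → 5:09 AM UTC (Oct 13).
Add 1 hour and 15 minutes layover in Darwin → 6:24 AM UTC.
Add 10 hours and 45 minutes leg 2 → 5:09 PM UTC.
Add 1 hour and 55 minutes layover in Reykjavik → 7:04 PM UTC.
Add 3 hours 45 minutes leg 3 → 10:49 PM UTC.
Meridia is UTC−3:30, so local arrival = 10:49 PM − 3:30 = 7:19 PM on Oct 13.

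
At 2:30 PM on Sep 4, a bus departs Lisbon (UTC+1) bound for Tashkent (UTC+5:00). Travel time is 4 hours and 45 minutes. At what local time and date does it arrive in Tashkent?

Tashkent is 4:00 ahead of Lisbon.
After 4 hours and 45 minutes it is 7:15 PM in Lisbon.
Shift by the zone difference: 7:15 PM + 4:00 = 11:15 PM on Sep 4 in Tashkent.

11:15 PM on Sep 4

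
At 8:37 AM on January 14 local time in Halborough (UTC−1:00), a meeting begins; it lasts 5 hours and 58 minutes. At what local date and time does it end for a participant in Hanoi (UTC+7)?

10:35 PM on Jan 14

Convert start to UTC: 8:37 AM + 1:00 = 9:37 AM UTC on Jan 14.
Add 5 hours and 58 minutes duration → 3:35 PM UTC.
Hanoi is UTC+7:00, so local end time = 3:35 PM + 7:00 = 10:35 PM on Jan 14.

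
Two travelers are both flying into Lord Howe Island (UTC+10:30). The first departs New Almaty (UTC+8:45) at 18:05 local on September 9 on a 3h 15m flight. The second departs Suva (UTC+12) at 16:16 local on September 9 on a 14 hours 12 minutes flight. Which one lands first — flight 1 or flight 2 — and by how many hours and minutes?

the first, by 5 hours 53 minutes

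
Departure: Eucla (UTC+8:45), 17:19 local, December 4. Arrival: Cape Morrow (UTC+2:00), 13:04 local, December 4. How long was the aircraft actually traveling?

Cape Morrow is 6:45 behind Eucla.
Clock-face elapsed time (ignoring zones) is −4 hours 15 minutes.
Actual elapsed = −4 hours 15 minutes + 6:45 = 2 hours 30 minutes.

2 hours 30 minutes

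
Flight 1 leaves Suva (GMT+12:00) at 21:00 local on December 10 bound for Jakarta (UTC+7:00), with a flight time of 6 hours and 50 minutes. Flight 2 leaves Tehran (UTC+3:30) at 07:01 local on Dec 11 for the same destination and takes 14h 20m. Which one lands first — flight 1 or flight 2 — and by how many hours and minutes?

the first, by 26 hours 1 minute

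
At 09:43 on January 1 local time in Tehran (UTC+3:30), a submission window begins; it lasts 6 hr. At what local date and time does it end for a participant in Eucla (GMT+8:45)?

20:58 on Jan 1

Convert start to UTC: 09:43 − 3:30 = 06:13 UTC on Jan 1.
Add 6 hours duration → 12:13 UTC.
Eucla is UTC+8:45, so local end time = 12:13 + 8:45 = 20:58 on Jan 1.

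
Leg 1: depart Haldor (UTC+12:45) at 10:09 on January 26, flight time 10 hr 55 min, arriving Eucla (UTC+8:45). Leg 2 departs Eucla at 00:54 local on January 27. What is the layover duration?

7 hours 50 minutes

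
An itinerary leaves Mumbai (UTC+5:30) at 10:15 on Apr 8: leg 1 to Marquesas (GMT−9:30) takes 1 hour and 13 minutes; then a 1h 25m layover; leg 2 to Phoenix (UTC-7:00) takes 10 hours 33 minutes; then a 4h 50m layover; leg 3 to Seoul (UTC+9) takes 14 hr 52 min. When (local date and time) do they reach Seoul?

22:38 on April 9

Convert departure to UTC: 10:15 − 5:30 = 04:45 UTC on Apr 8.
Add 1 hour and 13 minutes leg 1 → 05:58 UTC.
Add 1 hour and 25 minutes layover in Marquesas → 07:23 UTC.
Add 10 hours and 33 minutes leg 2 → 17:56 UTC.
Add 4 hours 50 minutes layover in Phoenix → 22:46 UTC.
Add 14 hours and 52 minutes leg 3 → 13:38 UTC (Apr 9).
Seoul is UTC+9:00, so local arrival = 13:38 + 9:00 = 22:38 on Apr 9.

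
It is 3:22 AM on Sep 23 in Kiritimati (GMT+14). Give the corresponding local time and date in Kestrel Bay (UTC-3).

In UTC: 3:22 AM − 14:00 = 1:22 PM on Sep 22.
Kestrel Bay is UTC−3:00: 1:22 PM − 3:00 = 10:22 AM on Sep 22.

10:22 AM on Sep 22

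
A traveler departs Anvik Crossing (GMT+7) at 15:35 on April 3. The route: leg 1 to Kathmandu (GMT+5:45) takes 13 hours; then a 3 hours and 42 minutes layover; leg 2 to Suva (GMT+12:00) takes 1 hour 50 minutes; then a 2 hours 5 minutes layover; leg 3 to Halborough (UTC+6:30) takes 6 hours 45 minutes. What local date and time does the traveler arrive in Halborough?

Convert departure to UTC: 15:35 − 7:00 = 08:35 UTC on Apr 3.
Add 13 hours leg 1 → 21:35 UTC.
Add 3 hours and 42 minutes layover in Kathmandu → 01:17 UTC (Apr 4).
Add 1 hour 50 minutes leg 2 → 03:07 UTC.
Add 2 hours 5 minutes layover in Suva → 05:12 UTC.
Add 6 hours 45 minutes leg 3 → 11:57 UTC.
Halborough is UTC+6:30, so local arrival = 11:57 + 6:30 = 18:27 on Apr 4.

18:27 on Apr 4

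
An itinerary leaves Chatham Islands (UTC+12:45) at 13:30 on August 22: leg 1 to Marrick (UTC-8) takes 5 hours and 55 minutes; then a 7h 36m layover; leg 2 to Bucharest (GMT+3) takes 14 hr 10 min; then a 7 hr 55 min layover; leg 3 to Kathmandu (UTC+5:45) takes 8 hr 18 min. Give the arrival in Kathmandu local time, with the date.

Convert departure to UTC: 13:30 − 12:45 = 00:45 UTC on Aug 22.
Add 5 hours 55 minutes leg 1 → 06:40 UTC.
Add 7 hours 36 minutes layover in Marrick → 14:16 UTC.
Add 14 hours 10 minutes leg 2 → 04:26 UTC (Aug 23).
Add 7 hours and 55 minutes layover in Bucharest → 12:21 UTC.
Add 8 hours and 18 minutes leg 3 → 20:39 UTC.
Kathmandu is UTC+5:45, so local arrival = 20:39 + 5:45 = 02:24 on Aug 24.

02:24 on Aug 24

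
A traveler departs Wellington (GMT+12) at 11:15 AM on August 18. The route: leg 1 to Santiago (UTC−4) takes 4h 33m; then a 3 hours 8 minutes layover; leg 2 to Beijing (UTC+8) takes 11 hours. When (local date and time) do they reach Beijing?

Convert departure to UTC: 11:15 AM − 12:00 = 11:15 PM UTC on Aug 17.
Add 4 hours and 33 minutes leg 1 → 3:48 AM UTC (Aug 18).
Add 3 hours 8 minutes layover in Santiago → 6:56 AM UTC.
Add 11 hours leg 2 → 5:56 PM UTC.
Beijing is UTC+8:00, so local arrival = 5:56 PM + 8:00 = 1:56 AM on Aug 19.

1:56 AM on Aug 19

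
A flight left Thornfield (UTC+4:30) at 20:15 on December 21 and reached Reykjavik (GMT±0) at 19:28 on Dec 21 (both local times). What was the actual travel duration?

Departure in UTC: 20:15 − 4:30 = 15:45 on Dec 21.
Arrival is already UTC: 19:28 on Dec 21.
Elapsed = 19:28 − 15:45 = 3 hours 43 minutes.

3 hours 43 minutes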